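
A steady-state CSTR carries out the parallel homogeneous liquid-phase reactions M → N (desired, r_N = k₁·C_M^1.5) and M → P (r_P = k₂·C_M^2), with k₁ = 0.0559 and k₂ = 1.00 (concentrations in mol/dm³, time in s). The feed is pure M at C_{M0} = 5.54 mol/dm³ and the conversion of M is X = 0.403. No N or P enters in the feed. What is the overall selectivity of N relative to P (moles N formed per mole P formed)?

0.0307

Exit C_M = C_{M0}(1−X) = 5.54×0.597 = 3.307 mol/dm³.
Rates in a CSTR are evaluated at the outlet concentration: r_N = 0.0559×3.307^1.5 = 0.3362, r_P = 1.00×3.307^2 = 10.94.
Overall selectivity = C_N/C_P = r_Nτ/(r_Pτ) = r_N/r_P = 0.0307.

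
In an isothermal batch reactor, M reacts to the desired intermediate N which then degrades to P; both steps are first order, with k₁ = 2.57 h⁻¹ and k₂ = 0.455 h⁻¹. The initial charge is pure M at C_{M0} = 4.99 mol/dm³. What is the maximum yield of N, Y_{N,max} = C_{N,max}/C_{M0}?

0.689

At the optimum, C_{N,max}/C_{M0} = (k₁/k₂)^[k₂/(k₂−k₁)].
= (2.57/0.455)^(0.455/(0.455−2.57)) = (5.648)^(-0.2151) = 0.6890.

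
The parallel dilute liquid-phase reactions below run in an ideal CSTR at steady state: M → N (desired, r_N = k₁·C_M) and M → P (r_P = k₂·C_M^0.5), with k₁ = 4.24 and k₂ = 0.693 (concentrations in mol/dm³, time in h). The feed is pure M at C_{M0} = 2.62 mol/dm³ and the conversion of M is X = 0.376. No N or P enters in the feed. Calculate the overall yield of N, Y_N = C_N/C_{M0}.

0.333

Exit C_M = C_{M0}(1−X) = 2.62×0.624 = 1.635 mol/dm³.
A CSTR operates uniformly at the exit composition, giving r_N = 6.932 and r_P = 0.8861 (each k·C_M^n at C_M = 1.635).
Fraction of consumed M going to N: r_N/(r_N+r_P) = 0.8867.
C_N = 0.8867·C_{M0}·X = 0.8867×2.62×0.376 = 0.873 mol/dm³; Y_N = C_N/C_{M0} = 0.333.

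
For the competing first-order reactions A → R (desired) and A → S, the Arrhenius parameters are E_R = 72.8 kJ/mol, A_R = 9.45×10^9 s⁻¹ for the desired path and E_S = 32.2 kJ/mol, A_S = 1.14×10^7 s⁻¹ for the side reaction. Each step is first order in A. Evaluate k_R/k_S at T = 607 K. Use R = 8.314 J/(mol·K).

Since both paths have the same order in A, the concentration cancels and S_{R/S} = k_R/k_S = (A_R/A_S)·exp[(E_S−E_R)/(RT)].
(E_S−E_R)/(RT) = (32.2−72.8)×10³/(8.314×607) = -40600/5047 = -8.045.
k_R/k_S = (9.45×10^9/1.14×10^7)·exp(-8.045) = 828.9 × 3.207×10^-4 = 0.266.
Since E_R > E_S, raising the temperature improves selectivity toward R.

0.266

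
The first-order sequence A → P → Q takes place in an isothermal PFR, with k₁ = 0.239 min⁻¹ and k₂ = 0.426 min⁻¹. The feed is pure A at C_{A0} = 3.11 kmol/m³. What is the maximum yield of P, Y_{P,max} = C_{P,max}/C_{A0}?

At the optimum, C_{P,max}/C_{A0} = (k₁/k₂)^[k₂/(k₂−k₁)].
= (0.239/0.426)^(0.426/(0.426−0.239)) = (0.5610)^(2.278) = 0.2680.

0.268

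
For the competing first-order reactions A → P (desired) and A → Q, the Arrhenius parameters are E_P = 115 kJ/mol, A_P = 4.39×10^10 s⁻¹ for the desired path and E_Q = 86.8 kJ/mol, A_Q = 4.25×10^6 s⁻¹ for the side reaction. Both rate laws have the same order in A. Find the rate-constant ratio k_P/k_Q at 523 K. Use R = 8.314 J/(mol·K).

k_P/k_Q = (A_P/A_Q)·exp[−(E_P−E_Q)/(RT)] = (A_P/A_Q)·exp[(E_Q−E_P)/(RT)].
(E_Q−E_P)/(RT) = (86.8−115)×10³/(8.314×523) = -28200/4348 = -6.485.
k_P/k_Q = (4.39×10^10/4.25×10^6)·exp(-6.485) = 10329 × 0.001526 = 15.8.

15.8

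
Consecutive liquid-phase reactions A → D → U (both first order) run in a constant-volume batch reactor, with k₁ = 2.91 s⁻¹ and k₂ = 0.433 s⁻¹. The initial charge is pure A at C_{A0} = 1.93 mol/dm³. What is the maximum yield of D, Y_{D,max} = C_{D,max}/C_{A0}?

At the optimum, C_{D,max}/C_{A0} = (k₁/k₂)^[k₂/(k₂−k₁)].
= (2.91/0.433)^(0.433/(0.433−2.91)) = (6.721)^(-0.1748) = 0.7167.

0.717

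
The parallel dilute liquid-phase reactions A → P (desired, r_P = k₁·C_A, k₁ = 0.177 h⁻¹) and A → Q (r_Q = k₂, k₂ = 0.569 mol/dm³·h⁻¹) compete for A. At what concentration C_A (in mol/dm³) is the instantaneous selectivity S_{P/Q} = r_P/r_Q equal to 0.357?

S_{P/Q} = (k₁/k₂)·C_A ⇒ C_A = S·k₂/k₁.
= 0.357×0.569/0.177 = 1.15 mol/dm³.

1.15 mol/dm³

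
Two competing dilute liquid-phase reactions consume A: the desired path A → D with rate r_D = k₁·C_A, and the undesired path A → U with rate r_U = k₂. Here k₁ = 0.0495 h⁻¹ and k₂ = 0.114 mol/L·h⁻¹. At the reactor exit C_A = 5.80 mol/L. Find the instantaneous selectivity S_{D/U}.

S_{D/U} = r_D/r_U = (k₁·C_A)/(k₂) = (k₁/k₂)·C_A.
= (0.0495×5.800) / (0.114) = 0.2871/0.1140 = 2.52.

2.52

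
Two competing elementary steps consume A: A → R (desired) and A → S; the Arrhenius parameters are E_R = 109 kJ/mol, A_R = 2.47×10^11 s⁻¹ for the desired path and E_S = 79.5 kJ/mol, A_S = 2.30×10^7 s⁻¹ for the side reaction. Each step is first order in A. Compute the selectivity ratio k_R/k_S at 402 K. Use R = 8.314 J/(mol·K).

1.58

Since both paths have the same order in A, the concentration cancels and S_{R/S} = k_R/k_S = (A_R/A_S)·exp[(E_S−E_R)/(RT)].
(E_S−E_R)/(RT) = (79.5−109)×10³/(8.314×402) = -29500/3342 = -8.826.
k_R/k_S = (2.47×10^11/2.30×10^7)·exp(-8.826) = 10739 × 1.468×10^-4 = 1.58.
Since E_R > E_S, raising the temperature improves selectivity toward R.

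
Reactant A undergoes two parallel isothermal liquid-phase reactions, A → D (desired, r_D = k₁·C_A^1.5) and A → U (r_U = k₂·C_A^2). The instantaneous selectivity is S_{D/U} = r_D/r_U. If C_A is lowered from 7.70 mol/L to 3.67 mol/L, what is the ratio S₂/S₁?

S_{D/U} = (k₁/k₂)·C_A^-0.5, so S₂/S₁ = (C_{A,2}/C_{A,1})^-0.5.
= (3.67/7.70)^(-0.5) = (0.4766)^(-0.5) = 1.45.

1.45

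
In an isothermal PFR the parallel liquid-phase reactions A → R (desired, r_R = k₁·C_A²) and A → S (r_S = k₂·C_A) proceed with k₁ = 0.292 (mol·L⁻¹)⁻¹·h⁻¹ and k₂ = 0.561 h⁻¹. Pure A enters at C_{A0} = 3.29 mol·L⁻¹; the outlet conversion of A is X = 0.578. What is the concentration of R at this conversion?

1.03 mol·L⁻¹

C_A = C_{A0}(1−X) = 1.388 mol·L⁻¹.
Along a PFR/batch, dC_S/dC_A = −r_S/(r_R+r_S) = −k₂/(k₂+k₁·C_A).
Integrating from C_{A0} to C_A: C_S = (0.561/0.292)·ln[(0.561+0.292·3.29)/(0.561+0.292·1.39)] = 1.921·ln(1.522/0.9664) = 0.8722 mol·L⁻¹.
Then C_R = (C_{A0}−C_A) − C_S = 1.902 − 0.8722 = 1.029 mol·L⁻¹.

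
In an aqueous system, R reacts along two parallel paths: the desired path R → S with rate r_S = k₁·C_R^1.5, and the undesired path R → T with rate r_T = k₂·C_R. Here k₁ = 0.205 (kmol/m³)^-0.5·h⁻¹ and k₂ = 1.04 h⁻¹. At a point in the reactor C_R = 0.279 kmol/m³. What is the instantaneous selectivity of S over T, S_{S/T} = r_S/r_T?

0.104

S_{S/T} = r_S/r_T = (k₁·C_R^1.5)/(k₂·C_R) = (k₁/k₂)·C_R^0.5.
= (0.205×0.2790^1.5) / (1.04×0.2790) = 0.03021/0.2902 = 0.104.
Since the desired path is higher order in R, keeping C_R high (PFR or concentrated feed) favours S.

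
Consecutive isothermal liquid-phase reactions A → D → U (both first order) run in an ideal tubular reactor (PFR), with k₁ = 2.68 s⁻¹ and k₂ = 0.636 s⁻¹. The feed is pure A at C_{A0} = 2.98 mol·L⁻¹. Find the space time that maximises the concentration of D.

For first-order series the maximum of C_D occurs at τ_opt = ln(k₂/k₁)/(k₂−k₁).
= ln(0.636/2.68)/(0.636−2.68) = ln(0.2373)/-2.044 = -1.438/-2.044 = 0.704 s.

0.704 s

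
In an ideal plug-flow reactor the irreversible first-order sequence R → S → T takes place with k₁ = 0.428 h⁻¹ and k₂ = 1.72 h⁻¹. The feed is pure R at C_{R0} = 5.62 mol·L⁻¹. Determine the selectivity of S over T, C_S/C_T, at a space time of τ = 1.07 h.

For first-order series with pure R initially, C_S(τ) = k₁C_{R0}/(k₂−k₁)·(e^(−k₁τ) − e^(−k₂τ)).
e^(−k₁τ) = e^(−0.428×1.07) = e^(−0.4580) = 0.6326; e^(−k₂τ) = e^(−1.840) = 0.1588.
C_S = 0.428×5.62/(1.72−0.428) × (0.6326−0.1588) = 1.862×0.4738 = 0.8821 mol·L⁻¹.
C_R = C_{R0}e^(−k₁τ) = 3.555 mol·L⁻¹, so C_T = C_{R0}−C_R−C_S = 1.183 mol·L⁻¹; C_S/C_T = 0.746.

0.746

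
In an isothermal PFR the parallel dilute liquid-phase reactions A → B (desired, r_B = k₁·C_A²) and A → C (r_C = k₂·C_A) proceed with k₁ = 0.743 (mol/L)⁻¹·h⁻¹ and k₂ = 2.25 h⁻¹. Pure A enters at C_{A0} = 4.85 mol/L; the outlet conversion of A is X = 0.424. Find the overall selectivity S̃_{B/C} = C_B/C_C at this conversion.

1.24

C_A = C_{A0}(1−X) = 2.794 mol/L.
Along a PFR/batch, dC_C/dC_A = −r_C/(r_B+r_C) = −k₂/(k₂+k₁·C_A).
Integrating from C_{A0} to C_A: C_C = (2.25/0.743)·ln[(2.25+0.743·4.85)/(2.25+0.743·2.79)] = 3.028·ln(5.854/4.326) = 0.9160 mol/L.
Then C_B = (C_{A0}−C_A) − C_C = 2.056 − 0.9160 = 1.140 mol/L.
S̃_{B/C} = C_B/C_C = 1.140/0.9160 = 1.24.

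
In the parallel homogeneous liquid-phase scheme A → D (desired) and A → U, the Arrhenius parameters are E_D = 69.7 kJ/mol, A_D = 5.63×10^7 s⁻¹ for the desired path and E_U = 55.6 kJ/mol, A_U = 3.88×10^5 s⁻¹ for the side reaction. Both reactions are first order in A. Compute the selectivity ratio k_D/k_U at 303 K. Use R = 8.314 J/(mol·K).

0.538

Since both paths have the same order in A, the concentration cancels and S_{D/U} = k_D/k_U = (A_D/A_U)·exp[(E_U−E_D)/(RT)].
(E_U−E_D)/(RT) = (55.6−69.7)×10³/(8.314×303) = -14100/2519 = -5.597.
k_D/k_U = (5.63×10^7/3.88×10^5)·exp(-5.597) = 145.1 × 0.003708 = 0.538.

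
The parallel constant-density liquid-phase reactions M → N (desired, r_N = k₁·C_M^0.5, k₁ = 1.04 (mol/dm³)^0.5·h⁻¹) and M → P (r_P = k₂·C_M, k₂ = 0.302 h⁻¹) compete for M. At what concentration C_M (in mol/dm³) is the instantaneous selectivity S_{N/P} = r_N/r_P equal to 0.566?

S_{N/P} = (k₁/k₂)·C_M^-0.5 ⇒ C_M = (S·k₂/k₁)^(-2).
= (0.566×0.302/1.04)^(-2) = (0.1644)^(-2) = 37.0 mol/dm³.

37.0 mol/dm³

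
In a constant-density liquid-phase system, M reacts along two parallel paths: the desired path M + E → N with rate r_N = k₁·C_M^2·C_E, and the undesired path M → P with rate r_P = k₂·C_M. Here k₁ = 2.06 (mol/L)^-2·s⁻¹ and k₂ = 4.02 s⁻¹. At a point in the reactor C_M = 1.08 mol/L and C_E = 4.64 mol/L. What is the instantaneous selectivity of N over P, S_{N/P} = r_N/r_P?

2.57

S_{N/P} = r_N/r_P = (k₁·C_M^2·C_E)/(k₂·C_M) = (k₁/k₂)·C_M·C_E.
= (2.06×1.080^2×4.640) / (4.02×1.080) = 11.15/4.342 = 2.57.
Since the desired path is higher order in M, keeping C_M high (PFR or concentrated feed) favours N.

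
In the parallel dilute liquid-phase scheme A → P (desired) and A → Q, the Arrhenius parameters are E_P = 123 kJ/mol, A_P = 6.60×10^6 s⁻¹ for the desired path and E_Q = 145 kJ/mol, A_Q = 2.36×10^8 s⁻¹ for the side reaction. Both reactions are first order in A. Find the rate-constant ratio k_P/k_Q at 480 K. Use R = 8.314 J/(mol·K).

6.93

k_P/k_Q = (A_P/A_Q)·exp[−(E_P−E_Q)/(RT)] = (A_P/A_Q)·exp[(E_Q−E_P)/(RT)].
(E_Q−E_P)/(RT) = (145−123)×10³/(8.314×480) = 22000/3991 = 5.513.
k_P/k_Q = (6.60×10^6/2.36×10^8)·exp(5.513) = 0.02797 × 247.8 = 6.93.
Since E_P < E_Q, lowering the temperature improves selectivity toward P.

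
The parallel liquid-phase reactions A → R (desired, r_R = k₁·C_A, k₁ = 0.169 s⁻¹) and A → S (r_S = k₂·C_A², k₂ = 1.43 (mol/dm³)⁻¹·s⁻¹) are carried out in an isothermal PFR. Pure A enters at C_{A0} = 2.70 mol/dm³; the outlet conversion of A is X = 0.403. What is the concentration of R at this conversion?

0.0577 mol/dm³

C_A = C_{A0}(1−X) = 1.612 mol/dm³.
Along a PFR/batch, dC_R/dC_A = −r_R/(r_R+r_S) = −k₁/(k₁+k₂·C_A).
Integrating from C_{A0} to C_A: C_R = (0.169/1.43)·ln[(0.169+1.43·2.70)/(0.169+1.43·1.61)] = 0.1182·ln(4.030/2.474) = 0.05766 mol/dm³.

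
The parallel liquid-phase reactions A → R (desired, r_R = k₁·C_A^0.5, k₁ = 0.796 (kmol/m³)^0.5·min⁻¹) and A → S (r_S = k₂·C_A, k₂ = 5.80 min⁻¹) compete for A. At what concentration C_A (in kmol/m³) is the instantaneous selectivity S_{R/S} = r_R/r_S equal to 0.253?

S_{R/S} = (k₁/k₂)·C_A^-0.5 ⇒ C_A = (S·k₂/k₁)^(-2).
= (0.253×5.80/0.796)^(-2) = (1.843)^(-2) = 0.294 kmol/m³.

0.294 kmol/m³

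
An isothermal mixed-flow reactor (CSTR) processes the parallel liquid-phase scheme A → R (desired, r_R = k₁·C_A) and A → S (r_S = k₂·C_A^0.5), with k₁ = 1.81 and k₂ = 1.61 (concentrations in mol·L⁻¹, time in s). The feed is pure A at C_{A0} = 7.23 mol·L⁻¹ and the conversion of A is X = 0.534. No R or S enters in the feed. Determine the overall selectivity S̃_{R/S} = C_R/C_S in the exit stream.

2.06

Exit C_A = C_{A0}(1−X) = 7.23×0.466 = 3.369 mol·L⁻¹.
A CSTR operates uniformly at the exit composition, giving r_R = 6.098 and r_S = 2.955 (each k·C_A^n at C_A = 3.369).
Overall selectivity = C_R/C_S = r_Rτ/(r_Sτ) = r_R/r_S = 2.06.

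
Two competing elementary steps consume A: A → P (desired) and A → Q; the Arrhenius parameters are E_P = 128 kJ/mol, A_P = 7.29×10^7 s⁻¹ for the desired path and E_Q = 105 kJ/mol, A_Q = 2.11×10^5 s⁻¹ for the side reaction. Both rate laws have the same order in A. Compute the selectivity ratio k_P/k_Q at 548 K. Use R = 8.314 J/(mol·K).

2.22

With equal orders, S_{P/Q} = k_P/k_Q = (A_P/A_Q)·exp[(E_Q−E_P)/(RT)].
(E_Q−E_P)/(RT) = (105−128)×10³/(8.314×548) = -23000/4556 = -5.048.
k_P/k_Q = (7.29×10^7/2.11×10^5)·exp(-5.048) = 345.5 × 0.006421 = 2.22.
Since E_P > E_Q, raising the temperature improves selectivity toward P.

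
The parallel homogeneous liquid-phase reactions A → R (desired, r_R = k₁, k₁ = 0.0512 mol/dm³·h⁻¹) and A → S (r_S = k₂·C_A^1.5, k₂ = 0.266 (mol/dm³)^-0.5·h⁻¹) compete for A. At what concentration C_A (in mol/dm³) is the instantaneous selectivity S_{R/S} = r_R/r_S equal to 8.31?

S_{R/S} = (k₁/k₂)·C_A^-1.5 ⇒ C_A = (S·k₂/k₁)^(1/(-1.5)).
= (8.31×0.266/0.0512)^(-0.6667) = (43.17)^(-0.6667) = 0.0813 mol/dm³.

0.0813 mol/dm³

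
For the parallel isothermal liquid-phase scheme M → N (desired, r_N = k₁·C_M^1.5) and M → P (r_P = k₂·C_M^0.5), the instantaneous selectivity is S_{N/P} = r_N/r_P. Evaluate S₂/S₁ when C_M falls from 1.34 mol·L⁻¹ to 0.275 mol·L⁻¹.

0.205

S_{N/P} = (k₁/k₂)·C_M, so S₂/S₁ = (C_{M,2}/C_{M,1}).
= 0.275/1.34 = 0.205.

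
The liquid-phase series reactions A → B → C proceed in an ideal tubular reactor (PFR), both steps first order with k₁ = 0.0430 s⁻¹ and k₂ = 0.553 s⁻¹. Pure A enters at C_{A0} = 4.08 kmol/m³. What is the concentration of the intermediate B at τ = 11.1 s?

The intermediate concentration in a first-order A→B→C sequence is C_B = k₁C_{A0}(e^(−k₁τ) − e^(−k₂τ))/(k₂−k₁).
e^(−k₁τ) = e^(−0.0430×11.1) = e^(−0.4773) = 0.6205; e^(−k₂τ) = e^(−6.138) = 0.002159.
C_B = 0.0430×4.08/(0.553−0.0430) × (0.6205−0.002159) = 0.3440×0.6183 = 0.2127 kmol/m³.

0.213 kmol/m³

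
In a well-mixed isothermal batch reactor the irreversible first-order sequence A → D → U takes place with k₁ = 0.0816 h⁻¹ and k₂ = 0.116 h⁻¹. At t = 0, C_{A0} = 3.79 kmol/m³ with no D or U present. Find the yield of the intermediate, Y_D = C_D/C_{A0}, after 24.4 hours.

For first-order series with pure A initially, C_D(t) = k₁C_{A0}/(k₂−k₁)·(e^(−k₁t) − e^(−k₂t)).
e^(−k₁t) = e^(−0.0816×24.4) = e^(−1.991) = 0.1366; e^(−k₂t) = e^(−2.830) = 0.05899.
C_D = 0.0816×3.79/(0.116−0.0816) × (0.1366−0.05899) = 8.990×0.07756 = 0.6973 kmol/m³.
Y_D = C_D/C_{A0} = 0.6973/3.79 = 0.184.

0.184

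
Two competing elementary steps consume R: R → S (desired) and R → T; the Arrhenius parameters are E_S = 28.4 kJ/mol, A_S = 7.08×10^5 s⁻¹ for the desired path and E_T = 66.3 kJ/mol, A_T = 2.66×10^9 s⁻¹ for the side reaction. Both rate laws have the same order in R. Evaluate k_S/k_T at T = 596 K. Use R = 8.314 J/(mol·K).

Since both paths have the same order in R, the concentration cancels and S_{S/T} = k_S/k_T = (A_S/A_T)·exp[(E_T−E_S)/(RT)].
(E_T−E_S)/(RT) = (66.3−28.4)×10³/(8.314×596) = 37900/4955 = 7.649.
k_S/k_T = (7.08×10^5/2.66×10^9)·exp(7.649) = 2.662×10^-4 × 2098 = 0.558.

0.558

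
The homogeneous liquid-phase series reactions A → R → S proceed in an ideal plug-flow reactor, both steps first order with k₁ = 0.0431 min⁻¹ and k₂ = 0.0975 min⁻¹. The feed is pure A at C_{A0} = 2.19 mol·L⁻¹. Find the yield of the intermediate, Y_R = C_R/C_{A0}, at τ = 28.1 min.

For first-order series with pure A initially, C_R(τ) = k₁C_{A0}/(k₂−k₁)·(e^(−k₁τ) − e^(−k₂τ)).
e^(−k₁τ) = e^(−0.0431×28.1) = e^(−1.211) = 0.2979; e^(−k₂τ) = e^(−2.740) = 0.06459.
C_R = 0.0431×2.19/(0.0975−0.0431) × (0.2979−0.06459) = 1.735×0.2333 = 0.4048 mol·L⁻¹.
Y_R = C_R/C_{A0} = 0.4048/2.19 = 0.185.

0.185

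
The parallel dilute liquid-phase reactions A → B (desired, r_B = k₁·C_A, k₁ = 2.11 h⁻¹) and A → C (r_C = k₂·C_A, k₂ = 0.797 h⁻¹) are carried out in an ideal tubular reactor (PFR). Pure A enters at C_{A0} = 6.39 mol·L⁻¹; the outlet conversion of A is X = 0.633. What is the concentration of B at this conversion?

2.94 mol·L⁻¹

C_A = C_{A0}(1−X) = 2.345 mol·L⁻¹.
Both paths are first order in A, so the instantaneous fraction to B is constant: dC_B/d(−C_A) = k₁/(k₁+k₂) = 0.7258.
C_B = 0.7258·(C_{A0}−C_A) = 0.7258×4.045 = 2.94 mol·L⁻¹.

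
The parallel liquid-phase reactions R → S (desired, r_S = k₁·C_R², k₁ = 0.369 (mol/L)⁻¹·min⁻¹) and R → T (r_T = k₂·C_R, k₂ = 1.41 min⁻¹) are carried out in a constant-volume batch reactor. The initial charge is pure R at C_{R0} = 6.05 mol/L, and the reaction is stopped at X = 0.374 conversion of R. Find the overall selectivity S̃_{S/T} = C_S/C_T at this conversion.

C_R = C_{R0}(1−X) = 3.787 mol/L.
Along a PFR/batch, dC_T/dC_R = −r_T/(r_S+r_T) = −k₂/(k₂+k₁·C_R).
Integrating from C_{R0} to C_R: C_T = (1.41/0.369)·ln[(1.41+0.369·6.05)/(1.41+0.369·3.79)] = 3.821·ln(3.642/2.808) = 0.9949 mol/L.
Then C_S = (C_{R0}−C_R) − C_T = 2.263 − 0.9949 = 1.268 mol/L.
S̃_{S/T} = C_S/C_T = 1.268/0.9949 = 1.27.

1.27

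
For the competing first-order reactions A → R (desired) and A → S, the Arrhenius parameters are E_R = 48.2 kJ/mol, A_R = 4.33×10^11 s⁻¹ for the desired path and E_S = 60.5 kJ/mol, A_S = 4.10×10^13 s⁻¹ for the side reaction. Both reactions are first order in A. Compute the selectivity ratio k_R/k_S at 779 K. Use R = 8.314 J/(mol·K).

0.0705

With equal orders, S_{R/S} = k_R/k_S = (A_R/A_S)·exp[(E_S−E_R)/(RT)].
(E_S−E_R)/(RT) = (60.5−48.2)×10³/(8.314×779) = 12300/6477 = 1.899.
k_R/k_S = (4.33×10^11/4.10×10^13)·exp(1.899) = 0.01056 × 6.680 = 0.0705.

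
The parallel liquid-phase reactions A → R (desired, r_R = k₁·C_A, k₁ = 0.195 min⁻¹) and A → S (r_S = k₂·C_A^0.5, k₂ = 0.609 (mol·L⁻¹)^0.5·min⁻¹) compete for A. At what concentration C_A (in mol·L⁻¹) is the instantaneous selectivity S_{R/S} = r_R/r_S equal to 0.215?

0.451 mol·L⁻¹

S_{R/S} = (k₁/k₂)·C_A^0.5 ⇒ C_A = (S·k₂/k₁)^(2).
= (0.215×0.609/0.195)^(2) = (0.6715)^(2) = 0.451 mol·L⁻¹.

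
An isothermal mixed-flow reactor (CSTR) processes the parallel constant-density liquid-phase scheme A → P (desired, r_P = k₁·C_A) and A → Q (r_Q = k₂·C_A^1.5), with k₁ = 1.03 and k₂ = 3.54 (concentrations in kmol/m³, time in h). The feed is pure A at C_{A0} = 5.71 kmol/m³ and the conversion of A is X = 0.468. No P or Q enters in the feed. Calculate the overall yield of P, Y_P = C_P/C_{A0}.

0.0670

Exit C_A = C_{A0}(1−X) = 5.71×0.532 = 3.038 kmol/m³.
A CSTR operates uniformly at the exit composition, giving r_P = 3.129 and r_Q = 18.74 (each k·C_A^n at C_A = 3.038).
Fraction of consumed A going to P: r_P/(r_P+r_Q) = 0.1431.
C_P = 0.1431·C_{A0}·X = 0.1431×5.71×0.468 = 0.382 kmol/m³; Y_P = C_P/C_{A0} = 0.0670.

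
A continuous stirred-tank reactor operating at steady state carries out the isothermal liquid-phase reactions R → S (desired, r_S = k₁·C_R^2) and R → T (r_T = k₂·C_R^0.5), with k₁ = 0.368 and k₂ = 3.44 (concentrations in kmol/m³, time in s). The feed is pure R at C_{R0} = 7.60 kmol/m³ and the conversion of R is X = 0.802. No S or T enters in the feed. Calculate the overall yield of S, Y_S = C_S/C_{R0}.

0.132

Exit C_R = C_{R0}(1−X) = 7.60×0.198 = 1.505 kmol/m³.
A CSTR operates uniformly at the exit composition, giving r_S = 0.8333 and r_T = 4.220 (each k·C_R^n at C_R = 1.505).
Fraction of consumed R going to S: r_S/(r_S+r_T) = 0.1649.
C_S = 0.1649·C_{R0}·X = 0.1649×7.60×0.802 = 1.01 kmol/m³; Y_S = C_S/C_{R0} = 0.132.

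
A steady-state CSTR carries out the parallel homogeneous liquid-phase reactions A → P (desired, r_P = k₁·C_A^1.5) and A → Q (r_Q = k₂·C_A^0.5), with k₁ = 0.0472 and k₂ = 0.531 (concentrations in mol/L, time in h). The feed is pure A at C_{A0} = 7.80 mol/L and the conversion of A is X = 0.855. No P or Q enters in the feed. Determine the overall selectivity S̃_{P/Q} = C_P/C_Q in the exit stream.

Exit C_A = C_{A0}(1−X) = 7.80×0.145 = 1.131 mol/L.
A CSTR operates uniformly at the exit composition, giving r_P = 0.05677 and r_Q = 0.5647 (each k·C_A^n at C_A = 1.131).
Overall selectivity = C_P/C_Q = r_Pτ/(r_Qτ) = r_P/r_Q = 0.101.

0.101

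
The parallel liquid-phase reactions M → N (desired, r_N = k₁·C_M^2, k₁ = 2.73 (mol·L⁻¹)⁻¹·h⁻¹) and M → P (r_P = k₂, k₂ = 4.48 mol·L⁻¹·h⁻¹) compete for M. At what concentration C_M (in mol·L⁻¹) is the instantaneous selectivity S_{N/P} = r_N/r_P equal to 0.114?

S_{N/P} = (k₁/k₂)·C_M^2 ⇒ C_M = (S·k₂/k₁)^(0.5).
= (0.114×4.48/2.73)^(0.5) = (0.1871)^(0.5) = 0.433 mol·L⁻¹.

0.433 mol·L⁻¹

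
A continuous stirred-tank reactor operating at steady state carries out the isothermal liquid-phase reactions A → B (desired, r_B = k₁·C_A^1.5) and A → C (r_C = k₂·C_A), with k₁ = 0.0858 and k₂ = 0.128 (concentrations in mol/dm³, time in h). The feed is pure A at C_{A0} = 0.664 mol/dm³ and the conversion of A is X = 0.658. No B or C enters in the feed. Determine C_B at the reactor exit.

0.106 mol/dm³

Exit C_A = C_{A0}(1−X) = 0.664×0.342 = 0.2271 mol/dm³.
In a CSTR the entire volume is at exit conditions, so r_B = 0.0858×0.2271^1.5 = 0.009285 and r_C = 0.128×0.2271 = 0.02907.
Fraction of consumed A going to B: r_B/(r_B+r_C) = 0.2421.
C_B = 0.2421·C_{A0}·X = 0.2421×0.664×0.658 = 0.106 mol/dm³.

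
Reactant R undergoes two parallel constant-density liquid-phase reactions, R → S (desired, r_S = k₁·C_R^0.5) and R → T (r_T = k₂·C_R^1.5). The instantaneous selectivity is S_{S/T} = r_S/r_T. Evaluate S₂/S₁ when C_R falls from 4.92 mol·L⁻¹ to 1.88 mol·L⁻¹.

S_{S/T} = (k₁/k₂)·C_R⁻¹, so S₂/S₁ = (C_{R,2}/C_{R,1})⁻¹.
= 4.92/1.88 = 2.62.
Selectivity toward S rises as C_R falls — low-concentration operation is favoured.

2.62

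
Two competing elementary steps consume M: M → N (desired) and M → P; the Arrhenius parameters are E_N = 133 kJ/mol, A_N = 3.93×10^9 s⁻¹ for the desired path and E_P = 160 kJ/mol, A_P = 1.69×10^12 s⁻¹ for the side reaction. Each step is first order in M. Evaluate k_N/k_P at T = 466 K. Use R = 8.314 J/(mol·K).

With equal orders, S_{N/P} = k_N/k_P = (A_N/A_P)·exp[(E_P−E_N)/(RT)].
(E_P−E_N)/(RT) = (160−133)×10³/(8.314×466) = 27000/3874 = 6.969.
k_N/k_P = (3.93×10^9/1.69×10^12)·exp(6.969) = 0.002325 × 1063 = 2.47.
Since E_N < E_P, lowering the temperature improves selectivity toward N.

2.47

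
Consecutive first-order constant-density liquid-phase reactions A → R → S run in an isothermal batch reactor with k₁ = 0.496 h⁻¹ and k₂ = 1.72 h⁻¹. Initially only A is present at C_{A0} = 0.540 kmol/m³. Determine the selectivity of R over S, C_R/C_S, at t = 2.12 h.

0.252

Solving the coupled first-order balances gives C_R(t) = [k₁/(k₂−k₁)]·C_{A0}·(e^(−k₁t) − e^(−k₂t)).
e^(−k₁t) = e^(−0.496×2.12) = e^(−1.052) = 0.3494; e^(−k₂t) = e^(−3.646) = 0.02608.
C_R = 0.496×0.540/(1.72−0.496) × (0.3494−0.02608) = 0.2188×0.3233 = 0.07075 kmol/m³.
C_A = C_{A0}e^(−k₁t) = 0.1887 kmol/m³, so C_S = C_{A0}−C_A−C_R = 0.2806 kmol/m³; C_R/C_S = 0.252.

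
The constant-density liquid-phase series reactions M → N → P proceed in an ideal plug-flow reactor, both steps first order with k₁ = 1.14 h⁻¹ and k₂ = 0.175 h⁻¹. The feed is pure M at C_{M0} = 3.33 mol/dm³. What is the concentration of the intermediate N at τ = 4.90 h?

1.65 mol/dm³

Solving the coupled first-order balances gives C_N(τ) = [k₁/(k₂−k₁)]·C_{M0}·(e^(−k₁τ) − e^(−k₂τ)).
e^(−k₁τ) = e^(−1.14×4.90) = e^(−5.586) = 0.003750; e^(−k₂τ) = e^(−0.8575) = 0.4242.
C_N = 1.14×3.33/(0.175−1.14) × (0.003750−0.4242) = (-3.934)×(-0.4205) = 1.654 mol/dm³.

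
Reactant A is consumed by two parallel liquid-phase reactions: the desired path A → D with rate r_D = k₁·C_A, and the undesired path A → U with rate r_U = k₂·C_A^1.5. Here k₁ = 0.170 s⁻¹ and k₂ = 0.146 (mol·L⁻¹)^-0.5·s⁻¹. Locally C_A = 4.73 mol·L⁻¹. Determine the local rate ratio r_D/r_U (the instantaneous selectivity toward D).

S_{D/U} = r_D/r_U = (k₁·C_A)/(k₂·C_A^1.5) = (k₁/k₂)·C_A^-0.5.
= (0.170×4.730) / (0.146×4.730^1.5) = 0.8041/1.502 = 0.535.
The undesired path is higher order in A, so low C_A (CSTR or dilute feed) favours D.

0.535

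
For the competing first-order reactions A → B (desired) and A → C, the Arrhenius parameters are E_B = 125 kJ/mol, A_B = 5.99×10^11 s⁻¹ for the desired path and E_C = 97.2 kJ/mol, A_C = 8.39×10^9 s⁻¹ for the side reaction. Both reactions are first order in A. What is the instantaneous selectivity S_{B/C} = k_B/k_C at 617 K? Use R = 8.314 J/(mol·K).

0.316

With equal orders, S_{B/C} = k_B/k_C = (A_B/A_C)·exp[(E_C−E_B)/(RT)].
(E_C−E_B)/(RT) = (97.2−125)×10³/(8.314×617) = -27800/5130 = -5.419.
k_B/k_C = (5.99×10^11/8.39×10^9)·exp(-5.419) = 71.39 × 0.004430 = 0.316.
Since E_B > E_C, raising the temperature improves selectivity toward B.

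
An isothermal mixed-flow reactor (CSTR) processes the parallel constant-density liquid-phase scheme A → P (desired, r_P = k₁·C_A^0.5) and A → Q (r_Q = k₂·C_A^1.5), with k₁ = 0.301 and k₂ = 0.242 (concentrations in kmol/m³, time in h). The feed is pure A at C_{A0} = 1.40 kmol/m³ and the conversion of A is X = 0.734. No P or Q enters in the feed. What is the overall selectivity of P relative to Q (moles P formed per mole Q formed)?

Exit C_A = C_{A0}(1−X) = 1.40×0.266 = 0.3724 kmol/m³.
Rates in a CSTR are evaluated at the outlet concentration: r_P = 0.301×0.3724^0.5 = 0.1837, r_Q = 0.242×0.3724^1.5 = 0.05500.
Overall selectivity = C_P/C_Q = r_Pτ/(r_Qτ) = r_P/r_Q = 3.34.

3.34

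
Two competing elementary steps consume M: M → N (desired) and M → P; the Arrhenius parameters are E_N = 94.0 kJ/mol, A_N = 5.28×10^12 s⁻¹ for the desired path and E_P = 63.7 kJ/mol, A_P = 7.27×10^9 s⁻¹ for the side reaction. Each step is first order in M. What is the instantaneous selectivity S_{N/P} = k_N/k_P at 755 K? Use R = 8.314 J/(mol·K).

5.82

With equal orders, S_{N/P} = k_N/k_P = (A_N/A_P)·exp[(E_P−E_N)/(RT)].
(E_P−E_N)/(RT) = (63.7−94.0)×10³/(8.314×755) = -30300/6277 = -4.827.
k_N/k_P = (5.28×10^12/7.27×10^9)·exp(-4.827) = 726.3 × 0.008010 = 5.82.
Since E_N > E_P, raising the temperature improves selectivity toward N.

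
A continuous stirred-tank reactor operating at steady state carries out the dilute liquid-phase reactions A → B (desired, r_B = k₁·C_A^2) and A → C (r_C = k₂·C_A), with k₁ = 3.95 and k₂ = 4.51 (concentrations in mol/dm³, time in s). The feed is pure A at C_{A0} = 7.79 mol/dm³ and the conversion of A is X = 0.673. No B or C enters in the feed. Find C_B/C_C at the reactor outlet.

2.23

Exit C_A = C_{A0}(1−X) = 7.79×0.327 = 2.547 mol/dm³.
A CSTR operates uniformly at the exit composition, giving r_B = 25.63 and r_C = 11.49 (each k·C_A^n at C_A = 2.547).
Overall selectivity = C_B/C_C = r_Bτ/(r_Cτ) = r_B/r_C = 2.23.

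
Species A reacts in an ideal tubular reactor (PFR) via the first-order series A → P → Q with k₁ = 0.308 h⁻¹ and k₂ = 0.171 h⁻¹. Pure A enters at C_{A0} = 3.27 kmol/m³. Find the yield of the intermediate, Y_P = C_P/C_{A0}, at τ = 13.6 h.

0.186

The intermediate concentration in a first-order A→B→C sequence is C_P = k₁C_{A0}(e^(−k₁τ) − e^(−k₂τ))/(k₂−k₁).
e^(−k₁τ) = e^(−0.308×13.6) = e^(−4.189) = 0.01516; e^(−k₂τ) = e^(−2.326) = 0.09772.
C_P = 0.308×3.27/(0.171−0.308) × (0.01516−0.09772) = (-7.352)×(-0.08256) = 0.6069 kmol/m³.
Y_P = C_P/C_{A0} = 0.6069/3.27 = 0.186.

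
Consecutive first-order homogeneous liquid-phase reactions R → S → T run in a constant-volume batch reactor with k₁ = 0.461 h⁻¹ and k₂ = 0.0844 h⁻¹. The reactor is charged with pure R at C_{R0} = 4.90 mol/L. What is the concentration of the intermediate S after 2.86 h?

Solving the coupled first-order balances gives C_S(t) = [k₁/(k₂−k₁)]·C_{R0}·(e^(−k₁t) − e^(−k₂t)).
e^(−k₁t) = e^(−0.461×2.86) = e^(−1.318) = 0.2675; e^(−k₂t) = e^(−0.2414) = 0.7855.
C_S = 0.461×4.90/(0.0844−0.461) × (0.2675−0.7855) = (-5.998)×(-0.5180) = 3.107 mol/L.

3.11 mol/L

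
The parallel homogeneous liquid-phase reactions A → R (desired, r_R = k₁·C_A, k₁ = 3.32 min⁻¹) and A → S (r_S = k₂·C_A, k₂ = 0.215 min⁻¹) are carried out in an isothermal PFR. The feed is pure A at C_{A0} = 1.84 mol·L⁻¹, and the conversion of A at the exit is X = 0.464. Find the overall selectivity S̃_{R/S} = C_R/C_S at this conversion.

C_A = C_{A0}(1−X) = 0.9862 mol·L⁻¹.
Both paths are first order in A, so the instantaneous fraction to R is constant: dC_R/d(−C_A) = k₁/(k₁+k₂) = 0.9392.
C_R = 0.9392·(C_{A0}−C_A) = 0.9392×0.8538 = 0.802 mol·L⁻¹.
C_S = (C_{A0}−C_A)−C_R = 0.05193 mol·L⁻¹; S̃_{R/S} = 0.8018/0.05193 = 15.4.

15.4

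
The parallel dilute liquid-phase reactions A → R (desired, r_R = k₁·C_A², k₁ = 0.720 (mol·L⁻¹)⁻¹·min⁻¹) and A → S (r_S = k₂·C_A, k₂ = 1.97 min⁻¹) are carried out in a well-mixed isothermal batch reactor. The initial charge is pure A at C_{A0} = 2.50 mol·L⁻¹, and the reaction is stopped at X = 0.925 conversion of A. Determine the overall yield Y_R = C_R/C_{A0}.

C_A = C_{A0}(1−X) = 0.1875 mol·L⁻¹.
Along a PFR/batch, dC_S/dC_A = −r_S/(r_R+r_S) = −k₂/(k₂+k₁·C_A).
Integrating from C_{A0} to C_A: C_S = (1.97/0.720)·ln[(1.97+0.720·2.50)/(1.97+0.720·0.187)] = 2.736·ln(3.770/2.105) = 1.594 mol·L⁻¹.
Then C_R = (C_{A0}−C_A) − C_S = 2.312 − 1.594 = 0.7180 mol·L⁻¹.
Y_R = C_R/C_{A0} = 0.7180/2.50 = 0.287.

0.287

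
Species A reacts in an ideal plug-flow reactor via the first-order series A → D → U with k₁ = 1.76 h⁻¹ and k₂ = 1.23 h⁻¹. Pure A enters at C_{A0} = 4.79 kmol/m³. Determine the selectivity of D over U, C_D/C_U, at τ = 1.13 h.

For first-order series with pure A initially, C_D(τ) = k₁C_{A0}/(k₂−k₁)·(e^(−k₁τ) − e^(−k₂τ)).
e^(−k₁τ) = e^(−1.76×1.13) = e^(−1.989) = 0.1369; e^(−k₂τ) = e^(−1.390) = 0.2491.
C_D = 1.76×4.79/(1.23−1.76) × (0.1369−0.2491) = (-15.91)×(-0.1122) = 1.785 kmol/m³.
C_A = C_{A0}e^(−k₁τ) = 0.6556 kmol/m³, so C_U = C_{A0}−C_A−C_D = 2.349 kmol/m³; C_D/C_U = 0.760.

0.760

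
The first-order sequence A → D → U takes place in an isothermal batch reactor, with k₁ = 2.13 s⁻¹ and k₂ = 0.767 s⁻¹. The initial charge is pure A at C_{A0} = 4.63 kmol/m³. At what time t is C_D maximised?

For first-order series the maximum of C_D occurs at t_opt = ln(k₂/k₁)/(k₂−k₁).
= ln(0.767/2.13)/(0.767−2.13) = ln(0.3601)/-1.363 = -1.021/-1.363 = 0.749 s.

0.749 s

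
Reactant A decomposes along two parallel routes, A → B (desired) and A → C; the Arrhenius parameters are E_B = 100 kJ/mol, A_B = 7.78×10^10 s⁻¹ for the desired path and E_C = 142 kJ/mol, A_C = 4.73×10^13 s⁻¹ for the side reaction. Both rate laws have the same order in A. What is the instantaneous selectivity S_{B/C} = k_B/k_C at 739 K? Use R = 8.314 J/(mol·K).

1.53

k_B/k_C = (A_B/A_C)·exp[−(E_B−E_C)/(RT)] = (A_B/A_C)·exp[(E_C−E_B)/(RT)].
(E_C−E_B)/(RT) = (142−100)×10³/(8.314×739) = 42000/6144 = 6.836.
k_B/k_C = (7.78×10^10/4.73×10^13)·exp(6.836) = 0.001645 × 930.7 = 1.53.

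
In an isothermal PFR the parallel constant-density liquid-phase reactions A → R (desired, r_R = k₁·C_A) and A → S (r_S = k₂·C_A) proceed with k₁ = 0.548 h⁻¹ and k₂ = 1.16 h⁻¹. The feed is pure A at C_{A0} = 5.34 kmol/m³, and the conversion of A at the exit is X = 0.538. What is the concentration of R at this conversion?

0.922 kmol/m³

C_A = C_{A0}(1−X) = 2.467 kmol/m³.
Both paths are first order in A, so the instantaneous fraction to R is constant: dC_R/d(−C_A) = k₁/(k₁+k₂) = 0.3208.
C_R = 0.3208·(C_{A0}−C_A) = 0.3208×2.873 = 0.922 kmol/m³.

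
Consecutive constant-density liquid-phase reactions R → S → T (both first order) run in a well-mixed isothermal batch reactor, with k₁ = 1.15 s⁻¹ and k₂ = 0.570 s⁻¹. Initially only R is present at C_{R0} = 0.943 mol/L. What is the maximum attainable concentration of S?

0.473 mol/L

For a first-order series the maximum intermediate yield is C_{S,max}/C_{R0} = (k₁/k₂)^[k₂/(k₂−k₁)].
= (1.15/0.570)^(0.570/(0.570−1.15)) = (2.018)^(-0.9828) = 0.5017.
C_{S,max} = 0.5017×0.943 = 0.473 mol/L.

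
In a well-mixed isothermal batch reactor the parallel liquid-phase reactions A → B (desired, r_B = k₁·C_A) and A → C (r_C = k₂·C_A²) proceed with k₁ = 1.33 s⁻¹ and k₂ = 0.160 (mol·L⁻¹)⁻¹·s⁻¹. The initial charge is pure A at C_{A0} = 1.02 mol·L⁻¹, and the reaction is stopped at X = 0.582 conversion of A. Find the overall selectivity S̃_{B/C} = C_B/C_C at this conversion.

C_A = C_{A0}(1−X) = 0.4264 mol·L⁻¹.
Along a PFR/batch, dC_B/dC_A = −r_B/(r_B+r_C) = −k₁/(k₁+k₂·C_A).
Integrating from C_{A0} to C_A: C_B = (1.33/0.160)·ln[(1.33+0.160·1.02)/(1.33+0.160·0.426)] = 8.312·ln(1.493/1.398) = 0.5463 mol·L⁻¹.
C_C = (C_{A0}−C_A)−C_B = 0.04732 mol·L⁻¹; S̃_{B/C} = 0.5463/0.04732 = 11.5.

11.5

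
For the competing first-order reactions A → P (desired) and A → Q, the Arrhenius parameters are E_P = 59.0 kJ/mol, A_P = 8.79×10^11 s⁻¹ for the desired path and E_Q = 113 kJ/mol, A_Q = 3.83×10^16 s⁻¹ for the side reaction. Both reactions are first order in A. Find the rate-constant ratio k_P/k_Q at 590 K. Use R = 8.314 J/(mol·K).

1.39

Since both paths have the same order in A, the concentration cancels and S_{P/Q} = k_P/k_Q = (A_P/A_Q)·exp[(E_Q−E_P)/(RT)].
(E_Q−E_P)/(RT) = (113−59.0)×10³/(8.314×590) = 54000/4905 = 11.01.
k_P/k_Q = (8.79×10^11/3.83×10^16)·exp(11.01) = 2.295×10^-5 × 60391 = 1.39.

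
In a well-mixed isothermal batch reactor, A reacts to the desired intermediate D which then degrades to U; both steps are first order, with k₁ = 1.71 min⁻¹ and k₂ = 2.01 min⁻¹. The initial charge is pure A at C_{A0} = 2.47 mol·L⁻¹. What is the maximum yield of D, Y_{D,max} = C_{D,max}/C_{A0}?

0.339

For a first-order series the maximum intermediate yield is C_{D,max}/C_{A0} = (k₁/k₂)^[k₂/(k₂−k₁)].
= (1.71/2.01)^(2.01/(2.01−1.71)) = (0.8507)^(6.700) = 0.3386.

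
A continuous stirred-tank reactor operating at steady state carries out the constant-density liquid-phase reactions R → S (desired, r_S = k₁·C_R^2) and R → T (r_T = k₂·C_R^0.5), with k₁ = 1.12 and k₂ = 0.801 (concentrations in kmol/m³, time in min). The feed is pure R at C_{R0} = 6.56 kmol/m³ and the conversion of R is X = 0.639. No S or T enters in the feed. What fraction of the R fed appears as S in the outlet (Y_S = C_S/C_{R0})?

Exit C_R = C_{R0}(1−X) = 6.56×0.361 = 2.368 kmol/m³.
Rates in a CSTR are evaluated at the outlet concentration: r_S = 1.12×2.368^2 = 6.281, r_T = 0.801×2.368^0.5 = 1.233.
Fraction of consumed R going to S: r_S/(r_S+r_T) = 0.8359.
C_S = 0.8359·C_{R0}·X = 0.8359×6.56×0.639 = 3.50 kmol/m³; Y_S = C_S/C_{R0} = 0.534.

0.534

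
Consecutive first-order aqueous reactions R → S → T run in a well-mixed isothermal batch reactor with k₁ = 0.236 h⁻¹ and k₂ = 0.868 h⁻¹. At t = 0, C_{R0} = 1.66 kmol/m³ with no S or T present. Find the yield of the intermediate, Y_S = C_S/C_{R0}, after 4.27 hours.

Solving the coupled first-order balances gives C_S(t) = [k₁/(k₂−k₁)]·C_{R0}·(e^(−k₁t) − e^(−k₂t)).
e^(−k₁t) = e^(−0.236×4.27) = e^(−1.008) = 0.3651; e^(−k₂t) = e^(−3.706) = 0.02457.
C_S = 0.236×1.66/(0.868−0.236) × (0.3651−0.02457) = 0.6199×0.3405 = 0.2111 kmol/m³.
Y_S = C_S/C_{R0} = 0.2111/1.66 = 0.127.

0.127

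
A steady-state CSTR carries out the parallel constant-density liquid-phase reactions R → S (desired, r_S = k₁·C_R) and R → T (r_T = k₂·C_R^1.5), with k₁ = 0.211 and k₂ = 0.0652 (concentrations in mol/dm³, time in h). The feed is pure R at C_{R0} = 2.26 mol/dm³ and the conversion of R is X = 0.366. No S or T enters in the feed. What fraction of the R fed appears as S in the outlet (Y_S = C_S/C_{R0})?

0.267

Exit C_R = C_{R0}(1−X) = 2.26×0.634 = 1.433 mol/dm³.
Rates in a CSTR are evaluated at the outlet concentration: r_S = 0.211×1.433 = 0.3023, r_T = 0.0652×1.433^1.5 = 0.1118.
Fraction of consumed R going to S: r_S/(r_S+r_T) = 0.7300.
C_S = 0.7300·C_{R0}·X = 0.7300×2.26×0.366 = 0.604 mol/dm³; Y_S = C_S/C_{R0} = 0.267.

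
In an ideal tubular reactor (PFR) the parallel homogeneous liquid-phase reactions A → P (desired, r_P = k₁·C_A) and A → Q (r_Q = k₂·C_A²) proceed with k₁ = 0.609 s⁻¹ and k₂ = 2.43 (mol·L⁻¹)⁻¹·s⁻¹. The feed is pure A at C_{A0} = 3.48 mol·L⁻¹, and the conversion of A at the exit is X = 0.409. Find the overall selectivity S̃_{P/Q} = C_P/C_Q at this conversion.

0.0924

C_A = C_{A0}(1−X) = 2.057 mol·L⁻¹.
Along a PFR/batch, dC_P/dC_A = −r_P/(r_P+r_Q) = −k₁/(k₁+k₂·C_A).
Integrating from C_{A0} to C_A: C_P = (0.609/2.43)·ln[(0.609+2.43·3.48)/(0.609+2.43·2.06)] = 0.2506·ln(9.065/5.607) = 0.1204 mol·L⁻¹.
C_Q = (C_{A0}−C_A)−C_P = 1.303 mol·L⁻¹; S̃_{P/Q} = 0.1204/1.303 = 0.0924.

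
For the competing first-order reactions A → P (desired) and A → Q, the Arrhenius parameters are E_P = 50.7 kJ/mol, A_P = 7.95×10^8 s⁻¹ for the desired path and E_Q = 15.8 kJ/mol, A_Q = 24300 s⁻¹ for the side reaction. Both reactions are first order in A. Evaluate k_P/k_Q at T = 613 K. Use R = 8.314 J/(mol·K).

k_P/k_Q = (A_P/A_Q)·exp[−(E_P−E_Q)/(RT)] = (A_P/A_Q)·exp[(E_Q−E_P)/(RT)].
(E_Q−E_P)/(RT) = (15.8−50.7)×10³/(8.314×613) = -34900/5096 = -6.848.
k_P/k_Q = (7.95×10^8/24300)·exp(-6.848) = 32716 × 0.001062 = 34.7.
Since E_P > E_Q, raising the temperature improves selectivity toward P.

34.7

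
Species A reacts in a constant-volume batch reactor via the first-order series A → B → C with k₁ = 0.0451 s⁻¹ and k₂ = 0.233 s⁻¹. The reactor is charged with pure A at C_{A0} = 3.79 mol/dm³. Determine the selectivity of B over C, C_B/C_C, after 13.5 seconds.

0.358

Solving the coupled first-order balances gives C_B(t) = [k₁/(k₂−k₁)]·C_{A0}·(e^(−k₁t) − e^(−k₂t)).
e^(−k₁t) = e^(−0.0451×13.5) = e^(−0.6089) = 0.5440; e^(−k₂t) = e^(−3.146) = 0.04305.
C_B = 0.0451×3.79/(0.233−0.0451) × (0.5440−0.04305) = 0.9097×0.5009 = 0.4557 mol/dm³.
C_A = C_{A0}e^(−k₁t) = 2.062 mol/dm³, so C_C = C_{A0}−C_A−C_B = 1.273 mol/dm³; C_B/C_C = 0.358.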